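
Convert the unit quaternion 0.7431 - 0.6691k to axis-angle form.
axis = (0, 0, -1), θ = 84°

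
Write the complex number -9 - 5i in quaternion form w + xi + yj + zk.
-9 - 5i + 0j + 0k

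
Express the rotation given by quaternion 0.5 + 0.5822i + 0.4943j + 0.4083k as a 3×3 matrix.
[[0.1779, 0.1673, 0.9697], [0.9839, -0.0113, -0.1786], [-0.0189, 0.9858, -0.1666]]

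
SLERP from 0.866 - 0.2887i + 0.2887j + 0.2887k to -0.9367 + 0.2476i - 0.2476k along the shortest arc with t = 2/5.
0.9043 - 0.2753i + 0.1749j + 0.2753k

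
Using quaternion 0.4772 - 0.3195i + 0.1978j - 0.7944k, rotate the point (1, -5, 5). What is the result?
(-0.017, 1.4, 7.003)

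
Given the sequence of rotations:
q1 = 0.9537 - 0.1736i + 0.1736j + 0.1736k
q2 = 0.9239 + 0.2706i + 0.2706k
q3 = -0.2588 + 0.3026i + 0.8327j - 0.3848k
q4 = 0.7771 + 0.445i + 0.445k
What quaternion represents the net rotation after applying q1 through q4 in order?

q2 · q1 = 0.8811 + 0.0507i + 0.0664j + 0.4654k
q3 · q2 · q1 = -0.1196 + 0.6666i + 0.5562j - 0.4816k
q4 · q3 · q2 · q1 = -0.1753 + 0.2173i + 0.9432j - 0.18k
-0.1753 + 0.2173i + 0.9432j - 0.18k


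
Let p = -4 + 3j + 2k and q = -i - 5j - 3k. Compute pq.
21 + 5i + 18j + 15k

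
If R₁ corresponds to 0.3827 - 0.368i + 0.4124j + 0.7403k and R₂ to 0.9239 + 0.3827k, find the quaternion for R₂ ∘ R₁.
0.0703 - 0.4978i + 0.2402j + 0.8304k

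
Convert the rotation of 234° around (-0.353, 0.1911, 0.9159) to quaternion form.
-0.454 - 0.3145i + 0.1703j + 0.8161k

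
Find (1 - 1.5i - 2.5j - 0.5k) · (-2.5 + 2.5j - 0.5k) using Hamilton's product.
3.5 + 6.25i + 8j - 3k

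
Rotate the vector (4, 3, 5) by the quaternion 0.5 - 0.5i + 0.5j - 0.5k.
(5, -4, -3)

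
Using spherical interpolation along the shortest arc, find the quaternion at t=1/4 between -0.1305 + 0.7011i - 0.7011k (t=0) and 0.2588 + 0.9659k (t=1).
-0.1738 + 0.5505i - 0.8166k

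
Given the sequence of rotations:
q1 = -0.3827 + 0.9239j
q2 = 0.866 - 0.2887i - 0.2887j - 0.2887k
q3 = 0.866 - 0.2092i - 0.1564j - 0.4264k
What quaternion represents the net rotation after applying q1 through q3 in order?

q2 · q1 = -0.0647 + 0.3772i + 0.9106j - 0.1562k
q3 · q2 · q1 = 0.0987 + 0.7529i + 0.6052j - 0.2392k
0.0987 + 0.7529i + 0.6052j - 0.2392k


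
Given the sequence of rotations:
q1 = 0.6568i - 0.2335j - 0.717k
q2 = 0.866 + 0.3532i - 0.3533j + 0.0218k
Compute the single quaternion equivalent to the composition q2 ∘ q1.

q2 · q1 = -0.2988 + 0.8272i + 0.0654j - 0.4713k
-0.2988 + 0.8272i + 0.0654j - 0.4713k


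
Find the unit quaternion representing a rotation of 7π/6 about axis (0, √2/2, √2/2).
-0.2588 + 0.683j + 0.683k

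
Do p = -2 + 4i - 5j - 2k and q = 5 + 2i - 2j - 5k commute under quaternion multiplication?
No: pq = -38 + 37i - 5j + 2k ≠ -38 - 5i - 37j - 2k = qp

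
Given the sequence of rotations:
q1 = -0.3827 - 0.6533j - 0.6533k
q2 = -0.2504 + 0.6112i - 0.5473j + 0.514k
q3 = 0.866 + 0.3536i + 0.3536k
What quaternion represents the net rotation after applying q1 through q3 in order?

q2 · q1 = 0.0741 + 0.4594i + 0.7723j - 0.4324k
q3 · q2 · q1 = 0.0546 + 0.151i + 0.9842j - 0.0752k
0.0546 + 0.151i + 0.9842j - 0.0752k


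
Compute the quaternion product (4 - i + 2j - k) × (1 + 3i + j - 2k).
3 + 8i + j - 16k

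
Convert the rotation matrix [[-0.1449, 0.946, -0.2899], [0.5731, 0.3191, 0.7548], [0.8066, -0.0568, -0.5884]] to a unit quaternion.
-0.3827 + 0.5302i + 0.7163j + 0.2436k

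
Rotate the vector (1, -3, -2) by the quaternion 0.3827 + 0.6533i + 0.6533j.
(-3.414, 1.414, -0.586)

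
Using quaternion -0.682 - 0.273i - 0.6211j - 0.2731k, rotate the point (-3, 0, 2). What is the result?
(1.755, -2.201, 2.253)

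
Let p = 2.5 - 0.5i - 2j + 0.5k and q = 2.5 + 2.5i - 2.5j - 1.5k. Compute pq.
3.25 + 9.25i - 10.75j + 3.75k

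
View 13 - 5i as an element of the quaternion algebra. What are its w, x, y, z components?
13 - 5i + 0j + 0k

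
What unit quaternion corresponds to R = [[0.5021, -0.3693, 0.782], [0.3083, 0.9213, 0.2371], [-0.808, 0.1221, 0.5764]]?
0.866 - 0.0332i + 0.459j + 0.1956k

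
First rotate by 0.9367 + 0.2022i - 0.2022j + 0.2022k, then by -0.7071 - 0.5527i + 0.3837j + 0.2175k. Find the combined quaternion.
-0.517 - 0.5391i + 0.6581j + 0.0949k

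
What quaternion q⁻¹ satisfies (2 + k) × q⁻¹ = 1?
0.4 - 0.2k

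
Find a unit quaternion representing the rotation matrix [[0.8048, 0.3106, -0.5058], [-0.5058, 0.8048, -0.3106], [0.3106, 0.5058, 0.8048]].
0.9239 + 0.2209i - 0.2209j - 0.2209k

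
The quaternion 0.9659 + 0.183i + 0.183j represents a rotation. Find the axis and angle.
axis = (√2/2, √2/2, 0), θ = π/6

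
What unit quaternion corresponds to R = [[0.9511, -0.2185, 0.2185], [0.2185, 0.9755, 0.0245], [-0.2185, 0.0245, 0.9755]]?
0.9877 + 0.1106j + 0.1106k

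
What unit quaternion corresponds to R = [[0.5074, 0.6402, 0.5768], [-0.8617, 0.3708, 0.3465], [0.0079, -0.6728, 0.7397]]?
0.809 - 0.315i + 0.1758j - 0.4641k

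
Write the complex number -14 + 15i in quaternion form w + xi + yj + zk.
-14 + 15i + 0j + 0k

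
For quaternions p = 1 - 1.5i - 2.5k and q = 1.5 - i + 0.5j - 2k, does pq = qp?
No: pq = -5 - 2i - 6.5k ≠ -5 - 4.5i + j - 5k = qp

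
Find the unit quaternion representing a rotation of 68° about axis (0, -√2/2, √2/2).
0.829 - 0.3954j + 0.3954k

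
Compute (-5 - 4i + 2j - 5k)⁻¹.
-0.0714 + 0.0571i - 0.0286j + 0.0714k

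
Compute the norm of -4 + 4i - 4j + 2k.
√52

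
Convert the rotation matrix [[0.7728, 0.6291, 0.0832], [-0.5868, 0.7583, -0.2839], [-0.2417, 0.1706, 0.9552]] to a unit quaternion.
0.9336 + 0.1217i + 0.087j - 0.3256k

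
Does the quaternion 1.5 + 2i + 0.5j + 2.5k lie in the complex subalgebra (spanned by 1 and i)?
No. The quaternion 1.5 + 2i + 0.5j + 2.5k has j-coefficient y = 0.5 and k-coefficient z = 2.5, not both zero, so it does not lie in the complex subalgebra spanned by 1 and i.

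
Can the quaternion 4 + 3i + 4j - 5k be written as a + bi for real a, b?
No. The quaternion 4 + 3i + 4j - 5k has j-coefficient y = 4 and k-coefficient z = -5, not both zero, so it does not lie in the complex subalgebra spanned by 1 and i.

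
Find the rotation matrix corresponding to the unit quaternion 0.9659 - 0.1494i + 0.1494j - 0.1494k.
[[0.9107, 0.244, 0.3333], [-0.3333, 0.9107, 0.244], [-0.244, -0.3333, 0.9107]]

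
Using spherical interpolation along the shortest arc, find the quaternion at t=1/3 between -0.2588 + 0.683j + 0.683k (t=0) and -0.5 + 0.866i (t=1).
-0.4469 + 0.4036i + 0.5645j + 0.5645k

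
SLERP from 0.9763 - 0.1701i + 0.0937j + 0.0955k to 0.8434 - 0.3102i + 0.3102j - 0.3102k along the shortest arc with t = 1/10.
0.9739 - 0.1867i + 0.1174j + 0.0543k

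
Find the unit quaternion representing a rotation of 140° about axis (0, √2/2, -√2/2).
0.342 + 0.6645j - 0.6645k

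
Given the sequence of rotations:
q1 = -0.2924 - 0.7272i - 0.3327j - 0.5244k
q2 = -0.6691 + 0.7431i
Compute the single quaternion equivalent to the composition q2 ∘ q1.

q2 · q1 = 0.736 + 0.2693i + 0.6123j + 0.1036k
0.736 + 0.2693i + 0.6123j + 0.1036k


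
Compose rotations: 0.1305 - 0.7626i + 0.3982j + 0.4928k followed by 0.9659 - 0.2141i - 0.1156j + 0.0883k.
-0.0347 - 0.8567i + 0.4077j + 0.3141k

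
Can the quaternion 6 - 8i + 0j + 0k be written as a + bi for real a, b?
Yes. The quaternion 6 - 8i has j- and k-coefficients y = z = 0, so it lies in the complex subalgebra spanned by 1 and i.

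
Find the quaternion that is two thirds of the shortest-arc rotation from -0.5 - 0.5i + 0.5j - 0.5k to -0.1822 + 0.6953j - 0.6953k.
-0.3048 - 0.1782i + 0.6616j - 0.6616k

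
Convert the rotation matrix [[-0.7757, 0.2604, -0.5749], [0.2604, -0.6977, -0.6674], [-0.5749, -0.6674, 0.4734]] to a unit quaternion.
-0.3349i - 0.3888j + 0.8583k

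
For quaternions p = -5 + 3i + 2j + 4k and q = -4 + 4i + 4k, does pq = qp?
No: pq = -8 - 24i - 4j - 44k ≠ -8 - 40i - 12j - 28k = qp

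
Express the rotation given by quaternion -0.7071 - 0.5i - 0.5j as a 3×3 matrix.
[[0.5, 0.5, 0.7071], [0.5, 0.5, -0.7071], [-0.7071, 0.7071, 0]]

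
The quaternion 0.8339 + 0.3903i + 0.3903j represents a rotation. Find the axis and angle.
axis = (√2/2, √2/2, 0), θ = 67°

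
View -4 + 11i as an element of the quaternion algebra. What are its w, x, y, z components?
-4 + 11i + 0j + 0k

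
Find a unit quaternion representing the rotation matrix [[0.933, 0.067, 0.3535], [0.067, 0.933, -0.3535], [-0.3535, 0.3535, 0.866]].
0.9659 + 0.183i + 0.183j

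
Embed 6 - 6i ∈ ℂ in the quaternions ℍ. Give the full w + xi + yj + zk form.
6 - 6i + 0j + 0k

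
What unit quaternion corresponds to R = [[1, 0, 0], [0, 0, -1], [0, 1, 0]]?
0.7071 + 0.7071i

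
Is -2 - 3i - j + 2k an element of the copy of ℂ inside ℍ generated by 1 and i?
No. The quaternion -2 - 3i - j + 2k has j-coefficient y = -1 and k-coefficient z = 2, not both zero, so it does not lie in the complex subalgebra spanned by 1 and i.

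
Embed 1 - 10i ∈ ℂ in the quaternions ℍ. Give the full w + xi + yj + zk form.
1 - 10i + 0j + 0k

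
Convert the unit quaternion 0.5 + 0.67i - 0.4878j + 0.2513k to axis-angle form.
axis = (0.7736, -0.5633, 0.2902), θ = 2π/3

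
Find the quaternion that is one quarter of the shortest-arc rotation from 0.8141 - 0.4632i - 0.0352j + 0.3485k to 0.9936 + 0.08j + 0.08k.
0.8885 - 0.3563i - 0.006j + 0.2892k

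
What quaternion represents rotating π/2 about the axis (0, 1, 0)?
0.7071 + 0.7071j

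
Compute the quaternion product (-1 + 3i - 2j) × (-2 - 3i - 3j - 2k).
5 + i + 13j - 13k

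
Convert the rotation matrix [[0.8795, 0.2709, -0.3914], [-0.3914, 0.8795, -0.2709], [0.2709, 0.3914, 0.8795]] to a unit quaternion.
0.9537 + 0.1736i - 0.1736j - 0.1736k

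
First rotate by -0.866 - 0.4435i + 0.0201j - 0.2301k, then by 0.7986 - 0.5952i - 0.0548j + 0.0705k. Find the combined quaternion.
-0.9382 + 0.1725i - 0.1047j - 0.2811k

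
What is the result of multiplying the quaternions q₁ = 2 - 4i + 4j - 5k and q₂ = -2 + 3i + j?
4 + 19i - 21j - 6k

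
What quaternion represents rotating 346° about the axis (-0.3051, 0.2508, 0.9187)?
-0.9925 - 0.0372i + 0.0306j + 0.112k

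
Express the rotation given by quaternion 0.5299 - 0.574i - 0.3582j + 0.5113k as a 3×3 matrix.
[[0.2205, -0.1307, -0.9666], [0.9531, -0.1818, 0.242], [-0.2074, -0.9746, 0.0844]]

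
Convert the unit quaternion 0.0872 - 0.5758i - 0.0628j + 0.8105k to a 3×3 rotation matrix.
[[-0.3217, -0.069, -0.9443], [0.2137, -0.9769, -0.0014], [-0.9224, -0.2022, 0.329]]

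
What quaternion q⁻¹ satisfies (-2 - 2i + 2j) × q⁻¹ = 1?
-0.1667 + 0.1667i - 0.1667j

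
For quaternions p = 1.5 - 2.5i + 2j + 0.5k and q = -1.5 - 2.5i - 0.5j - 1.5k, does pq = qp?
No: pq = -6.75 - 2.75i - 8.75j + 3.25k ≠ -6.75 + 2.75i + 1.25j - 9.25k = qp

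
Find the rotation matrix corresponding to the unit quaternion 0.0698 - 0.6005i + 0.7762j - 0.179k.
[[-0.2691, -0.9072, 0.3233], [-0.9572, 0.2147, -0.194], [0.1066, -0.3617, -0.9262]]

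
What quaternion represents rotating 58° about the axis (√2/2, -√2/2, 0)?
0.8746 + 0.3428i - 0.3428j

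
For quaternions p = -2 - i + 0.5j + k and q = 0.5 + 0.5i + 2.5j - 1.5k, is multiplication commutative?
No: pq = -0.25 - 4.75i - 5.75j + 0.75k ≠ -0.25 + 1.75i - 3.75j + 6.25k = qp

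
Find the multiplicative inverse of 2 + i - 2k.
0.2222 - 0.1111i + 0.2222k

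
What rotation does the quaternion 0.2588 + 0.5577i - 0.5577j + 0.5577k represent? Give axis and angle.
axis = (√3/3, -√3/3, √3/3), θ = 5π/6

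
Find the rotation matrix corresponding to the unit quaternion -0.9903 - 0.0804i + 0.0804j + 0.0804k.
[[0.9741, 0.1463, -0.1722], [-0.1722, 0.9741, -0.1463], [0.1463, 0.1722, 0.9741]]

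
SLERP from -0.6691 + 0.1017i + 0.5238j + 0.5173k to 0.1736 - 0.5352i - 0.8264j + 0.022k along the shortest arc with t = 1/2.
-0.4723 + 0.3569i + 0.7567j + 0.2776k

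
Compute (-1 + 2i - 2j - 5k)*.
-1 - 2i + 2j + 5k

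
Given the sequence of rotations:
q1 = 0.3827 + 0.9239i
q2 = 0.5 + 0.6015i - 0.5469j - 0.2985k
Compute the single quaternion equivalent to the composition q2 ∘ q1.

q2 · q1 = -0.3644 + 0.6921i - 0.4851j + 0.391k
-0.3644 + 0.6921i - 0.4851j + 0.391k


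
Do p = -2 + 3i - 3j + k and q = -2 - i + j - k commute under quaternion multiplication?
No: pq = 11 - 2i + 6j ≠ 11 - 6i + 2j = qp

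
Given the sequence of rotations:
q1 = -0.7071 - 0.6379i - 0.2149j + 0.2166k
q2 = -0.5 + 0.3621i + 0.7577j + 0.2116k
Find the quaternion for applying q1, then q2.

q2 · q1 = 0.7015 + 0.2725i - 0.6417j + 0.1476k
0.7015 + 0.2725i - 0.6417j + 0.1476k


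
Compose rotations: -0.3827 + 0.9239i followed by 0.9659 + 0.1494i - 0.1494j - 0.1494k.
-0.5077 + 0.8352i - 0.0809j + 0.1952k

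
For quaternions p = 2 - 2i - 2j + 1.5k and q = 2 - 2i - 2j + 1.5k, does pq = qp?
Yes: pq = qp = -6.25 - 8i - 8j + 6k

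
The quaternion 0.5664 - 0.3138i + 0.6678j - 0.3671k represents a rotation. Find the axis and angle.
axis = (-0.3808, 0.8103, -0.4454), θ = 111°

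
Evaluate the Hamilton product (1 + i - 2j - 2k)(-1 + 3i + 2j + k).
2 + 4i - 3j + 11k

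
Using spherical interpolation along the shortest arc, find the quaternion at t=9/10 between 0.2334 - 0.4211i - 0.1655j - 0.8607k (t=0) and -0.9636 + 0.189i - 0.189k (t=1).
0.9677 - 0.2438i - 0.0238j + 0.0594k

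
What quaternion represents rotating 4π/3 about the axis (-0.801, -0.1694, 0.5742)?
-0.5 - 0.6937i - 0.1467j + 0.4973k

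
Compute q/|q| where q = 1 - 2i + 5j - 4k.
0.1474 - 0.2949i + 0.7372j - 0.5898k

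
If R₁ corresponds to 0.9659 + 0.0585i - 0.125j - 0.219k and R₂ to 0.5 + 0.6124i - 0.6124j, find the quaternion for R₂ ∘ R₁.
0.3706 + 0.7549i - 0.5199j - 0.1502k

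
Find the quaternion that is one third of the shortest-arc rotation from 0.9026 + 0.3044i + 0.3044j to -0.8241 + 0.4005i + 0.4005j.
0.9954 + 0.0678i + 0.0678j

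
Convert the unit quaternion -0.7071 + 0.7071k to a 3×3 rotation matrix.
[[0, 1, 0], [-1, 0, 0], [0, 0, 1]]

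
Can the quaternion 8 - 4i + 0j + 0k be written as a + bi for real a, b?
Yes. The quaternion 8 - 4i has j- and k-coefficients y = z = 0, so it lies in the complex subalgebra spanned by 1 and i.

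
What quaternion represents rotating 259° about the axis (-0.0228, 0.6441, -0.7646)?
-0.6361 - 0.0176i + 0.497j - 0.59k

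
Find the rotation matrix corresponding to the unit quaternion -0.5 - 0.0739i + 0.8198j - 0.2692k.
[[-0.4891, -0.3904, -0.78], [0.148, 0.8441, -0.5153], [0.8596, -0.3675, -0.3551]]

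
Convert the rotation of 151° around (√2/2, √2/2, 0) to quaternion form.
0.2504 + 0.6846i + 0.6846j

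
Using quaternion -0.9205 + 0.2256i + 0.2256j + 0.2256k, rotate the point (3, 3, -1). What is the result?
(4.254, 0.932, -0.186)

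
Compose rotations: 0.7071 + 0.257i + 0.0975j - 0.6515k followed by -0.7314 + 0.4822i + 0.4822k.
-0.3269 + 0.106i + 0.3668j + 0.8645k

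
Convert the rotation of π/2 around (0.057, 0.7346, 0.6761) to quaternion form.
0.7071 + 0.0403i + 0.5194j + 0.4781k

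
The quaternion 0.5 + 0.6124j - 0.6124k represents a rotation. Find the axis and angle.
axis = (0, √2/2, -√2/2), θ = 2π/3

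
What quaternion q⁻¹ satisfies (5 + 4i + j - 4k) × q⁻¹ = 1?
0.0862 - 0.069i - 0.0172j + 0.069k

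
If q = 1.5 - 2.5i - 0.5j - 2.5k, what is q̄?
1.5 + 2.5i + 0.5j + 2.5k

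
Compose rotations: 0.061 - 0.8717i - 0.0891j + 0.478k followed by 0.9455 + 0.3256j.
0.0867 - 0.6686i - 0.0644j + 0.7358k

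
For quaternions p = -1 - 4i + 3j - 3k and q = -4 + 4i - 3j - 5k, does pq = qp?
No: pq = 14 - 12i - 41j + 17k ≠ 14 + 36i + 23j + 17k = qp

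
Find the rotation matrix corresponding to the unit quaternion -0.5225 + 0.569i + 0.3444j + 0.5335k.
[[0.1935, 0.9494, 0.2472], [-0.1656, -0.2168, 0.9621], [0.967, -0.2271, 0.1153]]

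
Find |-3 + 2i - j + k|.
√15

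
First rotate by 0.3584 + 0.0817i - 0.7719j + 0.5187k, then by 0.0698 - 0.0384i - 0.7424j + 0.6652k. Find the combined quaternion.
-0.8899 + 0.1203i - 0.2457j + 0.3649k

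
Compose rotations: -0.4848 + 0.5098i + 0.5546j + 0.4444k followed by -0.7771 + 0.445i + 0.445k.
-0.0479 - 0.8587i - 0.4019j - 0.3143k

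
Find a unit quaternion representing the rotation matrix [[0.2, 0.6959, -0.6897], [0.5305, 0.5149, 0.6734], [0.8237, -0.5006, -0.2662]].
0.6018 - 0.4877i - 0.6287j - 0.0687k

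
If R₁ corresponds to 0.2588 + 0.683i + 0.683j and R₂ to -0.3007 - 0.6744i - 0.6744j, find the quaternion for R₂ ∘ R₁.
0.8434 - 0.3799i - 0.3799j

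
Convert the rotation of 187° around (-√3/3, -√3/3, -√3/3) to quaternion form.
-0.061 - 0.5763i - 0.5763j - 0.5763k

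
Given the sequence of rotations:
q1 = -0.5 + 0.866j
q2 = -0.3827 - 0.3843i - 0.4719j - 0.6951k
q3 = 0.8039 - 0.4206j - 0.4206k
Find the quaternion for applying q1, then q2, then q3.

q2 · q1 = 0.6 + 0.7941i - 0.0955j + 0.0147k
q3 · q2 · q1 = 0.4484 + 0.592i - 0.6631j + 0.0935k
0.4484 + 0.592i - 0.6631j + 0.0935k


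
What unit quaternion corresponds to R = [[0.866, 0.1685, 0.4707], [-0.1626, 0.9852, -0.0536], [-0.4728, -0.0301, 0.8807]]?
0.9659 + 0.0061i + 0.2442j - 0.0857k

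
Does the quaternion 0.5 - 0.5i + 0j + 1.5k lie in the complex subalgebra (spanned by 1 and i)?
No. The quaternion 0.5 - 0.5i + 1.5k has j-coefficient y = 0 and k-coefficient z = 1.5, not both zero, so it does not lie in the complex subalgebra spanned by 1 and i.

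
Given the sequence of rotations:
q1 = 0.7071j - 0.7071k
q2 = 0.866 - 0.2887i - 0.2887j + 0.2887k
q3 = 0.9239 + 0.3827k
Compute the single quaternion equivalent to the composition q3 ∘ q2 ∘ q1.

q2 · q1 = 0.4083 + 0.4082j - 0.8165k
q3 · q2 · q1 = 0.6897 - 0.1562i + 0.3771j - 0.5981k
0.6897 - 0.1562i + 0.3771j - 0.5981k


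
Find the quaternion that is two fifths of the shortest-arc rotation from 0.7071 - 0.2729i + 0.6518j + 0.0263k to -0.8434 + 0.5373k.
0.8535 - 0.181i + 0.4323j - 0.2275k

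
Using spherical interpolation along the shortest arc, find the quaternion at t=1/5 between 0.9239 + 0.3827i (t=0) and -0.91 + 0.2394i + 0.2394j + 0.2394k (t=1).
0.9617 + 0.2641i - 0.0522j - 0.0522k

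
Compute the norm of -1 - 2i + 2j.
3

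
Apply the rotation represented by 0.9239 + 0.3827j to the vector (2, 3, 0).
(1.414, 3, -1.414)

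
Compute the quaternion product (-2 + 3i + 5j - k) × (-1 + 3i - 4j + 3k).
16 + 2i - 9j - 32k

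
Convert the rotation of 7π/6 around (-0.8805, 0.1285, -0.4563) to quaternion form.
-0.2588 - 0.8505i + 0.1241j - 0.4408k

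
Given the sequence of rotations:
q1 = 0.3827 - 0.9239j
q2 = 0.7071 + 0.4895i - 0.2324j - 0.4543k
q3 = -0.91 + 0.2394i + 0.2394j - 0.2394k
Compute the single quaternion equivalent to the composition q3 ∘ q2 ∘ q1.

q2 · q1 = 0.0559 - 0.2324i - 0.7422j - 0.6261k
q3 · q2 · q1 = 0.0326 - 0.1027i + 0.8943j + 0.4343k
0.0326 - 0.1027i + 0.8943j + 0.4343k


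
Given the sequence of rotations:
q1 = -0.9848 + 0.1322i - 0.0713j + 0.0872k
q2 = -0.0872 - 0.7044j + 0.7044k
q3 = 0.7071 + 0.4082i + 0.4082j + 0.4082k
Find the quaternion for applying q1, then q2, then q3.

q2 · q1 = -0.0258 - 0.0227i + 0.793j - 0.6082k
q3 · q2 · q1 = -0.0844 - 0.5986i + 0.7892j - 0.1076k
-0.0844 - 0.5986i + 0.7892j - 0.1076k


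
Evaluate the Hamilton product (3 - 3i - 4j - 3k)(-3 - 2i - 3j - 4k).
-39 + 10i - 3j - 2k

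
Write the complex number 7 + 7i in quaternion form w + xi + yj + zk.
7 + 7i + 0j + 0k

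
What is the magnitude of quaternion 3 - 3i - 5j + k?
√44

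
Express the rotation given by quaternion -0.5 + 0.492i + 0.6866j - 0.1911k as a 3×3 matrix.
[[-0.0159, 0.4845, -0.8746], [0.8667, 0.4428, 0.2296], [0.4986, -0.7544, -0.427]]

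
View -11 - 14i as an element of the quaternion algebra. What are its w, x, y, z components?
-11 - 14i + 0j + 0k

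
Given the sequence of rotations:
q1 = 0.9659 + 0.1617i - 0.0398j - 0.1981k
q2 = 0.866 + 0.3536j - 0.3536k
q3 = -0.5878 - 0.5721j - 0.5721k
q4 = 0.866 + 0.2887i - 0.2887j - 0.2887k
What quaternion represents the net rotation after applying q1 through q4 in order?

q2 · q1 = 0.7805 + 0.0559i + 0.2499j - 0.5703k
q3 · q2 · q1 = -0.6421 + 0.4364i - 0.6254j - 0.0793k
q4 · q3 · q2 · q1 = -0.8855 + 0.0349i - 0.4593j + 0.0621k
-0.8855 + 0.0349i - 0.4593j + 0.0621k


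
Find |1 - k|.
√2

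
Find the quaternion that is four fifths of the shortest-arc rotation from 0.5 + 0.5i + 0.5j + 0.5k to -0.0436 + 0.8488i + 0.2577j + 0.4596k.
0.0725 + 0.8087i + 0.321j + 0.4876k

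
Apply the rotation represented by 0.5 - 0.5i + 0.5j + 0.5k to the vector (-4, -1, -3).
(1, -3, 4)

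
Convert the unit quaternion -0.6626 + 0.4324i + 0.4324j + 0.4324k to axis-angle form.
axis = (√3/3, √3/3, √3/3), θ = 263°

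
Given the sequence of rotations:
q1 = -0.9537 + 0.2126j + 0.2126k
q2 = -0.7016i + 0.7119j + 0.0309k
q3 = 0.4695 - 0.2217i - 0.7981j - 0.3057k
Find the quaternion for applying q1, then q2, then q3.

q2 · q1 = -0.1579 + 0.8139i - 0.5298j - 0.1786k
q3 · q2 · q1 = -0.3711 + 0.3977i - 0.4111j + 0.7314k
-0.3711 + 0.3977i - 0.4111j + 0.7314k


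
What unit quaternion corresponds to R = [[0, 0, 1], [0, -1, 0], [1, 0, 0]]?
0.7071i + 0.7071k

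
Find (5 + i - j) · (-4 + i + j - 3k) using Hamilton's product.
-20 + 4i + 12j - 13k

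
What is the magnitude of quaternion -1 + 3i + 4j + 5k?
√51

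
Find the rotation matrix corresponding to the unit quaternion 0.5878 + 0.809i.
[[1, 0, 0], [0, -0.309, -0.9511], [0, 0.9511, -0.309]]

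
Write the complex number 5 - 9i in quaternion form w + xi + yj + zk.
5 - 9i + 0j + 0k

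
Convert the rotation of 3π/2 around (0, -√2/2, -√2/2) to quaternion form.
-0.7071 - 0.5j - 0.5k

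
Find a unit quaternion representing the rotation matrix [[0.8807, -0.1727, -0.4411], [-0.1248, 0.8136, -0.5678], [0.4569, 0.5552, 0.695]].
0.9205 + 0.305i - 0.2439j + 0.013k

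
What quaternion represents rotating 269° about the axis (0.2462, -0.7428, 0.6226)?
-0.7009 + 0.1756i - 0.5298j + 0.4441k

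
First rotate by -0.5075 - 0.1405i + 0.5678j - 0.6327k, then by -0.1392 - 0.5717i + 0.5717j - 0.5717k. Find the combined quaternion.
-0.696 + 0.2726i - 0.6506j + 0.1339k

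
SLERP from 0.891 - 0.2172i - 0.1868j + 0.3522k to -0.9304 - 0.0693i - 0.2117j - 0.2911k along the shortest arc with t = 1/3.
0.9302 - 0.1243i - 0.0542j + 0.3411k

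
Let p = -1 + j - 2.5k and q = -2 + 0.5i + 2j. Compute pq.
4.5i - 5.25j + 4.5k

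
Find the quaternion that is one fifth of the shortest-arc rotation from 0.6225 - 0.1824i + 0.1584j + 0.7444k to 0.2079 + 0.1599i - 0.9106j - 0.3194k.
0.5005 - 0.2052i + 0.3826j + 0.749k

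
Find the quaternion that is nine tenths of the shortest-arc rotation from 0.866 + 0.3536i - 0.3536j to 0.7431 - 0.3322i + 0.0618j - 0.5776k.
0.7983 - 0.2676i + 0.0151j - 0.5394k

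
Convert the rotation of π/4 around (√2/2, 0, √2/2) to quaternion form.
0.9239 + 0.2706i + 0.2706k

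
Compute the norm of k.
1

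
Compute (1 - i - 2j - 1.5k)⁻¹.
0.1212 + 0.1212i + 0.2424j + 0.1818k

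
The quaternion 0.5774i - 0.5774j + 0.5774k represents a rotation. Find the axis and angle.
axis = (√3/3, -√3/3, √3/3), θ = π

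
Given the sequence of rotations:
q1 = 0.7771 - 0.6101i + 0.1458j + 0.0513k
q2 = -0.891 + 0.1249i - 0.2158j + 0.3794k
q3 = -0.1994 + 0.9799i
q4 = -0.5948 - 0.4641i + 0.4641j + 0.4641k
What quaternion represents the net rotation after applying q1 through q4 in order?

q2 · q1 = -0.6042 + 0.5743i - 0.5355j + 0.1357k
q3 · q2 · q1 = -0.4423 - 0.7066i - 0.0262j - 0.5518k
q4 · q3 · q2 · q1 = 0.2034 + 0.3816i - 0.7737j + 0.463k
0.2034 + 0.3816i - 0.7737j + 0.463k


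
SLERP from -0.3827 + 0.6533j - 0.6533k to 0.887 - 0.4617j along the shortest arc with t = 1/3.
-0.6069 + 0.6418j - 0.4688k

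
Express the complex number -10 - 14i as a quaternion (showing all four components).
-10 - 14i + 0j + 0k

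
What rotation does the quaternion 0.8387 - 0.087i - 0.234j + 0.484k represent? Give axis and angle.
axis = (-0.1598, -0.4297, 0.8887), θ = 66°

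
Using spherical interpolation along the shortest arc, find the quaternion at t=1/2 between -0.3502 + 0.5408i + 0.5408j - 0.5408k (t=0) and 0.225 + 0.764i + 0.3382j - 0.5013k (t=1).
-0.0662 + 0.6899i + 0.4648j - 0.551k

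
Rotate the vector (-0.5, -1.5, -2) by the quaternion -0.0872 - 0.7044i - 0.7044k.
(-1.804, 1.661, -0.696)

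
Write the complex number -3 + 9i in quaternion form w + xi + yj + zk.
-3 + 9i + 0j + 0k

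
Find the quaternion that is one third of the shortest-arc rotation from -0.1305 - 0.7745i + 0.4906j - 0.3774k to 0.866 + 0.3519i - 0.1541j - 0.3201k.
-0.4663 - 0.7482i + 0.4449j - 0.1572k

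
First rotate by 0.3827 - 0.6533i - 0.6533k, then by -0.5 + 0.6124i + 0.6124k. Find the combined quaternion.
0.6088 + 0.561i + 0.561k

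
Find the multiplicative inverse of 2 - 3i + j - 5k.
0.0513 + 0.0769i - 0.0256j + 0.1282k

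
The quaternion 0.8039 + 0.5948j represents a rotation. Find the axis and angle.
axis = (0, 1, 0), θ = 73°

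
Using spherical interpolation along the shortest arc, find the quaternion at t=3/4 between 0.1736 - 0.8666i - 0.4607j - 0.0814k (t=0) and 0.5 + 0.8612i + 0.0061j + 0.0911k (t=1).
-0.3469 - 0.9235i - 0.1337j - 0.0948k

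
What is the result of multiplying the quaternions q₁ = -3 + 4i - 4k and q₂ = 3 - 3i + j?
3 + 25i + 9j - 8k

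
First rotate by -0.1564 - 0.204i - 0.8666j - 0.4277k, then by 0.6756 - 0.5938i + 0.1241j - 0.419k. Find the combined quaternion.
-0.2985 - 0.4611i - 0.7734j + 0.3165k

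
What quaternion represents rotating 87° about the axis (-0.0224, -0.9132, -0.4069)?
0.7254 - 0.0154i - 0.6286j - 0.2801k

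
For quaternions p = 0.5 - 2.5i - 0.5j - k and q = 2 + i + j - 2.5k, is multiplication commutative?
No: pq = 1.5 - 2.25i - 7.75j - 5.25k ≠ 1.5 - 6.75i + 6.75j - 1.25k = qp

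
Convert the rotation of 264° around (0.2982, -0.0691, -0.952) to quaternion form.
-0.6691 + 0.2216i - 0.0514j - 0.7075k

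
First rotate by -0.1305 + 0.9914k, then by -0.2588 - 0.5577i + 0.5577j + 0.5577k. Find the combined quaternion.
-0.5191 + 0.6257i + 0.4801j - 0.3294k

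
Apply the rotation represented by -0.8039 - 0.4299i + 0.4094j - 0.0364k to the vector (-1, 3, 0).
(-1.894, 2.177, 1.295)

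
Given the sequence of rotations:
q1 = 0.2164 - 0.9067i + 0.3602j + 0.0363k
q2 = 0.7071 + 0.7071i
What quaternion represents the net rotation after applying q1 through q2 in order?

q2 · q1 = 0.7941 - 0.4881i + 0.229j + 0.2804k
0.7941 - 0.4881i + 0.229j + 0.2804k


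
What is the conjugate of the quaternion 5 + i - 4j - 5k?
5 - i + 4j + 5k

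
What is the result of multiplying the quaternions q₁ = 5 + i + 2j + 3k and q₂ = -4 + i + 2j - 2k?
-19 - 9i + 7j - 22k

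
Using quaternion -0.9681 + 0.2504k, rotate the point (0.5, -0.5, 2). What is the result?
(0.195, -0.68, 2)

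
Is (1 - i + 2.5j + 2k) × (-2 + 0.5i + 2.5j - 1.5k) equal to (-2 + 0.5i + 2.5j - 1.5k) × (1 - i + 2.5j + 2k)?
No: pq = -4.75 - 6.25i - 3j - 9.25k ≠ -4.75 + 11.25i - 2j - 1.75k = qp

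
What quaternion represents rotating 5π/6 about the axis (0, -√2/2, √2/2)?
0.2588 - 0.683j + 0.683k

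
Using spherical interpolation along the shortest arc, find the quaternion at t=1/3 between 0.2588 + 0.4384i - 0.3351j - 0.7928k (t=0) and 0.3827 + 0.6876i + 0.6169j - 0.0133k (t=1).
0.3805 + 0.6623i + 0.0067j - 0.6454k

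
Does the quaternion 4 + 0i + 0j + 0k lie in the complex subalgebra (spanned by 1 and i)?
Yes. The quaternion 4 has j- and k-coefficients y = z = 0, so it lies in the complex subalgebra spanned by 1 and i.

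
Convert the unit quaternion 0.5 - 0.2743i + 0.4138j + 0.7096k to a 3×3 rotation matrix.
[[-0.3495, -0.9366, 0.0245], [0.4826, -0.1575, 0.8616], [-0.8031, 0.313, 0.5071]]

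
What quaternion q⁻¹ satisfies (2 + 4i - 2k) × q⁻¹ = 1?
0.0833 - 0.1667i + 0.0833k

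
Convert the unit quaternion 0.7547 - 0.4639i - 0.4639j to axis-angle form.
axis = (-√2/2, -√2/2, 0), θ = 82°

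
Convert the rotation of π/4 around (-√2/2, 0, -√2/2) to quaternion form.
0.9239 - 0.2706i - 0.2706k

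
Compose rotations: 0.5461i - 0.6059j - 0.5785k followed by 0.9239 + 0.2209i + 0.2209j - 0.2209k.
-0.1146 + 0.2429i - 0.5526j - 0.789k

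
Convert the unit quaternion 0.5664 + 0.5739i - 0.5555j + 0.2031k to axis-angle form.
axis = (0.6964, -0.674, 0.2464), θ = 111°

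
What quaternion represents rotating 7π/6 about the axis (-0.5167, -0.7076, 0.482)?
-0.2588 - 0.4991i - 0.6835j + 0.4656k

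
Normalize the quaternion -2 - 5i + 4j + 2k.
-0.2857 - 0.7143i + 0.5714j + 0.2857k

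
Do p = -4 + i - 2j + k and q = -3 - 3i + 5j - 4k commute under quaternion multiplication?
No: pq = 29 + 12i - 13j + 12k ≠ 29 + 6i - 15j + 14k = qp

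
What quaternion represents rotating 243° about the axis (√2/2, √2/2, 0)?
-0.5225 + 0.6029i + 0.6029j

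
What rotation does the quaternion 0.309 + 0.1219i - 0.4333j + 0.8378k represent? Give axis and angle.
axis = (0.1282, -0.4556, 0.8809), θ = 144°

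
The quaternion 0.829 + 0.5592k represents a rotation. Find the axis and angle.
axis = (0, 0, 1), θ = 68°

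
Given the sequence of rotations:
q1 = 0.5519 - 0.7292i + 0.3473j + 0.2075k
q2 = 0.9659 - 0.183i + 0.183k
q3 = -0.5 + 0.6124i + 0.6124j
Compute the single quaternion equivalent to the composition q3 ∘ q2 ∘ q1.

q2 · q1 = 0.3617 - 0.8689i + 0.24j + 0.2379k
q3 · q2 · q1 = 0.2043 + 0.8016i - 0.0442j + 0.5601k
0.2043 + 0.8016i - 0.0442j + 0.5601k


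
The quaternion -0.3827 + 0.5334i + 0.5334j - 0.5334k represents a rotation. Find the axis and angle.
axis = (√3/3, √3/3, -√3/3), θ = 5π/4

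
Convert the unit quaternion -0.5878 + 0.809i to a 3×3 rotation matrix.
[[1, 0, 0], [0, -0.309, 0.9511], [0, -0.9511, -0.309]]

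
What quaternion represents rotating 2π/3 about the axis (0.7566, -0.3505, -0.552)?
0.5 + 0.6552i - 0.3035j - 0.478k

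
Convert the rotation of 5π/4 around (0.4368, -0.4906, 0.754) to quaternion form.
-0.3827 + 0.4036i - 0.4533j + 0.6966k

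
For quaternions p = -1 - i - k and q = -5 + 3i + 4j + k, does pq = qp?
No: pq = 9 + 6i - 6j ≠ 9 - 2i - 2j + 8k = qp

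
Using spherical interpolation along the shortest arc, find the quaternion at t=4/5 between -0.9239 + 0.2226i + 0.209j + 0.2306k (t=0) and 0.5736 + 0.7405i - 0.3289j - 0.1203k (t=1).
-0.7208 - 0.5852i + 0.3351j + 0.1602k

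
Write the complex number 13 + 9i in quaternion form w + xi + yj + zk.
13 + 9i + 0j + 0k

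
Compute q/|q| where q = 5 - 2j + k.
0.9129 - 0.3651j + 0.1826k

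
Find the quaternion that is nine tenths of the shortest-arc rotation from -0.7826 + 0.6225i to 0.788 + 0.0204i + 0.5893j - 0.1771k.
-0.8201 + 0.053i - 0.5457j + 0.164k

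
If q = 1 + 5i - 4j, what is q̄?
1 - 5i + 4j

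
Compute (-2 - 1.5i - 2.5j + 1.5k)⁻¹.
-0.1356 + 0.1017i + 0.1695j - 0.1017k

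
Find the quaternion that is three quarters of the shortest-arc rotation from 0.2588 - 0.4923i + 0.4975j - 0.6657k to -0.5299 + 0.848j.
-0.3683 - 0.1618i + 0.889j - 0.2188k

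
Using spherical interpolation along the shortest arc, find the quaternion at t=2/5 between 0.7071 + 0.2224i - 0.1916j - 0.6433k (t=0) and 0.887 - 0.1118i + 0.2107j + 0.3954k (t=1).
0.9588 + 0.1035i - 0.0312j - 0.2628k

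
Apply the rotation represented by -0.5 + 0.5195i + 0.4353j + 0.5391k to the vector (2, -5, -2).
(-5.127, -1.546, 2.079)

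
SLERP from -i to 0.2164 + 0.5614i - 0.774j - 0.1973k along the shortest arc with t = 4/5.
-0.1839 - 0.7111i + 0.6576j + 0.1676k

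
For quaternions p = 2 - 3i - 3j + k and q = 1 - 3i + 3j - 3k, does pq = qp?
No: pq = 5 - 3i - 9j - 23k ≠ 5 - 15i + 15j + 13k = qp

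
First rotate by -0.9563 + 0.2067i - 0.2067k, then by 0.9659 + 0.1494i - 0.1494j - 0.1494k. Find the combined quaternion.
-0.9855 + 0.0877i + 0.1429j - 0.0259k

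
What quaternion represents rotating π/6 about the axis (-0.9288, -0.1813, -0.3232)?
0.9659 - 0.2404i - 0.0469j - 0.0837k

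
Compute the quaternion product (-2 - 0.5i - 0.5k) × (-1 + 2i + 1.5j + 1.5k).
3.75 - 2.75i - 3.25j - 3.25k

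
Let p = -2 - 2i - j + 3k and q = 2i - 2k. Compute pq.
10 - 2i + 2j + 6k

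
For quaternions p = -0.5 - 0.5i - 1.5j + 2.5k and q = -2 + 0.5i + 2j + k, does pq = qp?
No: pq = 1.75 - 5.75i + 3.75j - 5.75k ≠ 1.75 + 7.25i + 0.25j - 5.25k = qp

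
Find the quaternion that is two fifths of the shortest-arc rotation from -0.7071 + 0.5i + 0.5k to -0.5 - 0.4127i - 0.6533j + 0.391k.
-0.7531 + 0.1498i - 0.3263j + 0.5512k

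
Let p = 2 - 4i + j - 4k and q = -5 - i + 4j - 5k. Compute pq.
-38 + 29i - 13j - 5k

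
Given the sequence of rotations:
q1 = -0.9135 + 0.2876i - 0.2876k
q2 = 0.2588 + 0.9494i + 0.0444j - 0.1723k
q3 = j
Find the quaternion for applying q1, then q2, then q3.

q2 · q1 = -0.559 - 0.8056i + 0.1829j + 0.0702k
q3 · q2 · q1 = -0.1829 + 0.0702i - 0.559j + 0.8056k
-0.1829 + 0.0702i - 0.559j + 0.8056k


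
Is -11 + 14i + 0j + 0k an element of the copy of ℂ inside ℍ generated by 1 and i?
Yes. The quaternion -11 + 14i has j- and k-coefficients y = z = 0, so it lies in the complex subalgebra spanned by 1 and i.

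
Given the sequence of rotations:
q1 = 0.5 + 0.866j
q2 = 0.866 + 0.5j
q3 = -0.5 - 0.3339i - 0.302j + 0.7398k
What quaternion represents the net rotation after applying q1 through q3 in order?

q2 · q1 = j
q3 · q2 · q1 = 0.302 - 0.7398i - 0.5j - 0.3339k
0.302 - 0.7398i - 0.5j - 0.3339k


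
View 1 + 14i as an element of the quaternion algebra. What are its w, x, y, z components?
1 + 14i + 0j + 0k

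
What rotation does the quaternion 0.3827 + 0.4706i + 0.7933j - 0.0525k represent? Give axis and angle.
axis = (0.5094, 0.8587, -0.0568), θ = 3π/4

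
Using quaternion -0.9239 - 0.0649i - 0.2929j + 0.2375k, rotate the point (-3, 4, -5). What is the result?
(-2.791, 6.013, -2.461)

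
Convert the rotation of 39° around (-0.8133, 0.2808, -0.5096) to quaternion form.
0.9426 - 0.2715i + 0.0937j - 0.1701k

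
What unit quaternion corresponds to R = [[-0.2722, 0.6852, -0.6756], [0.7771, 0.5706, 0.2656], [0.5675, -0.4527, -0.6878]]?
-0.3907 + 0.4596i + 0.7954j - 0.0588k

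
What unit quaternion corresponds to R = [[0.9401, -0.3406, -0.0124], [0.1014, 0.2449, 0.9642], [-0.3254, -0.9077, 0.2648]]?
0.7826 - 0.598i + 0.1j + 0.1412k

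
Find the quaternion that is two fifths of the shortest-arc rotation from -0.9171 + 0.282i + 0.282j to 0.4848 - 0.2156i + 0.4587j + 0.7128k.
-0.8849 + 0.3049i - 0.0274j - 0.3512k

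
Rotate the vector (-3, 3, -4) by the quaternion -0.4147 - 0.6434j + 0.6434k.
(1.434, 5.429, -1.571)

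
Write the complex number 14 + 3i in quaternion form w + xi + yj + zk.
14 + 3i + 0j + 0k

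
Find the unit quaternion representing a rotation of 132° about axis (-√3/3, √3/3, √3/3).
0.4067 - 0.5274i + 0.5274j + 0.5274k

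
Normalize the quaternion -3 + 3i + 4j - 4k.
-0.4243 + 0.4243i + 0.5657j - 0.5657k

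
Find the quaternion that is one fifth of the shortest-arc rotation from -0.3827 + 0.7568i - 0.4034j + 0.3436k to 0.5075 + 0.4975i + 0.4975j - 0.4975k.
-0.489 + 0.5503i - 0.505j + 0.4506k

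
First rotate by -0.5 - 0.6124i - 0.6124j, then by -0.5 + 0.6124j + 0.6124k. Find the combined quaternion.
0.625 + 0.6812i - 0.375j + 0.0688k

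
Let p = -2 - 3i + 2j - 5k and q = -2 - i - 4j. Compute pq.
9 - 12i + 9j + 24k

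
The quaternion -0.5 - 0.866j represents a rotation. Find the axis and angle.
axis = (0, -1, 0), θ = 4π/3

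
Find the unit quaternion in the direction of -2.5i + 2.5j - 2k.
-0.6155i + 0.6155j - 0.4924k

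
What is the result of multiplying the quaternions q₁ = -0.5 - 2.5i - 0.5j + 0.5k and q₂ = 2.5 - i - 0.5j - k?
-3.5 - 5i - 4j + 2.5k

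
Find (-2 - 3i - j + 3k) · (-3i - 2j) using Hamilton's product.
-11 + 12i - 5j + 3k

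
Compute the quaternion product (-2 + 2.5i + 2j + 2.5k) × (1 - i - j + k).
9i - j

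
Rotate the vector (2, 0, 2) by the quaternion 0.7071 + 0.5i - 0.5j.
(-0.414, -2.414, 1.414)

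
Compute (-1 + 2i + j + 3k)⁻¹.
-0.0667 - 0.1333i - 0.0667j - 0.2k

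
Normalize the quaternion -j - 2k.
-0.4472j - 0.8944k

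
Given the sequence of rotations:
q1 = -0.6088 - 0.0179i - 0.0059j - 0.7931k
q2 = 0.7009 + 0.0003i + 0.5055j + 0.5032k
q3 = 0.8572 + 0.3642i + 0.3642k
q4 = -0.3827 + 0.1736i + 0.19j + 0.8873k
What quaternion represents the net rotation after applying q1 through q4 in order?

q2 · q1 = -0.0246 - 0.4107i - 0.3207j - 0.8532k
q3 · q2 · q1 = 0.4392 - 0.2442i - 0.1137j - 0.8571k
q4 · q3 · q2 · q1 = 0.6564 + 0.1077i + 0.0591j + 0.7444k
0.6564 + 0.1077i + 0.0591j + 0.7444k


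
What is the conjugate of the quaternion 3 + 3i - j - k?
3 - 3i + j + k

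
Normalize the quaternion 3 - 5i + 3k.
0.4575 - 0.7625i + 0.4575k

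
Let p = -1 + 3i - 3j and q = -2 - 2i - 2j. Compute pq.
2 - 4i + 8j - 12k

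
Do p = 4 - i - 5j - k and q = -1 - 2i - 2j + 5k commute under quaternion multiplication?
No: pq = -11 - 34i + 4j + 13k ≠ -11 + 20i - 10j + 29k = qp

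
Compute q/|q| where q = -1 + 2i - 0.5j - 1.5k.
-0.3651 + 0.7303i - 0.1826j - 0.5477k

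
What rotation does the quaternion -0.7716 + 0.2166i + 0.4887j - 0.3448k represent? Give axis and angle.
axis = (0.3405, 0.7683, -0.542), θ = 281°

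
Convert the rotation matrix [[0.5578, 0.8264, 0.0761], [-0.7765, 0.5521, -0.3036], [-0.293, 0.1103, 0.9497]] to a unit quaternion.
0.8746 + 0.1183i + 0.1055j - 0.4582k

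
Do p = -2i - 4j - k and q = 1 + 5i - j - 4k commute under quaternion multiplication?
No: pq = 2 + 13i - 17j + 21k ≠ 2 - 17i + 9j - 23k = qp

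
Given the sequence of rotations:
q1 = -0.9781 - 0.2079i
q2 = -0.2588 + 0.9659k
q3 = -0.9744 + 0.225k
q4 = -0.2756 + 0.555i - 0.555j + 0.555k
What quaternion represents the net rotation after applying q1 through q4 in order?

q2 · q1 = 0.2531 + 0.0538i - 0.2008j - 0.9447k
q3 · q2 · q1 = -0.0341 - 0.0072i + 0.2078j + 0.9775k
q4 · q3 · q2 · q1 = -0.4138 - 0.6748i - 0.5849j - 0.177k
-0.4138 - 0.6748i - 0.5849j - 0.177k


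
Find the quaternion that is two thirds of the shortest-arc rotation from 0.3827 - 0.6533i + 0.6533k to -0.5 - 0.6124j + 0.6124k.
-0.2313 - 0.2927i - 0.4932j + 0.7859k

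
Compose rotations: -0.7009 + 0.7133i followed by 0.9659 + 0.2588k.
-0.677 + 0.689i + 0.1846j - 0.1814k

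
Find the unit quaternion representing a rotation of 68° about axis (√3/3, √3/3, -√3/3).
0.829 + 0.3229i + 0.3229j - 0.3229k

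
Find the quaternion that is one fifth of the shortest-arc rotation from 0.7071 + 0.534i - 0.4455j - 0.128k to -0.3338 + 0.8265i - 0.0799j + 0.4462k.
0.551 + 0.7164i - 0.4279j + 0.0077k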